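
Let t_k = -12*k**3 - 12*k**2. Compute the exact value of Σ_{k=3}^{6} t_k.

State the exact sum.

Σ = -6216

r(k) = (k + 1)*(k + 2)/k**2 after simplifying.
So A=1 and B=1, with C=k**3 + k**2.
f must satisfy (1)·f(k+1) − (1)·f(k) = k**3 + k**2.
deg f ≤ 4 (via 0,0,3).
Coefficient equations give f(k) = k*(k - 1)*(k + 1)*(3*k - 2)/12.
Certificate R = B(k−1)f/C = (k - 1)*(3*k - 2)/(12*k) gives s_k = k*(-3*k**3 + 2*k**2 + 3*k - 2).
s_(k+1) − s_k = 12*k**2*(-k - 1) = t_k.
Σ_(k=3)^(6) t_k = s_(7) − s_(3) = -6384 − (-168) = -6216.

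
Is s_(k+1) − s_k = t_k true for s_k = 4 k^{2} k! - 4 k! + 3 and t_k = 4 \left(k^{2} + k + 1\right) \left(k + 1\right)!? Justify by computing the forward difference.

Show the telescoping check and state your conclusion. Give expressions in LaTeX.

s_(k+1) = 4*k**3*factorial(k) + 12*k**2*factorial(k) + 8*k*factorial(k) + 3
s_(k+1) − s_k = 4*(k**2 + k + 1)*factorial(k + 1)
(s_(k+1) − s_k) − t_k = 0

Valid: the claim telescopes to t_k.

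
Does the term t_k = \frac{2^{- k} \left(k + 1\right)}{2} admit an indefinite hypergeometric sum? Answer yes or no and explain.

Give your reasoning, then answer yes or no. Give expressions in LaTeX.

Compute t_(k+1)/t_k: get (k + 2)/(2*(k + 1)).
A = 1/2, B = 1, C = k + 1.
Need (1/2)·f(k+1) − (1)·f(k) = k + 1.
deg f ≤ 1 (via 0,0,1).
Solving with deg f ≤ 1: f(k) = -2*(k + 2).
Get s_k = R·t_k = (-k - 2)/2**k with R(k) = B(k−1)f(k)/C(k) = -2*(k + 2)/(k + 1).
Verify: (k + 1)/(2*2**k) matches t_k.

Yes. s_k = 2^{- k} \left(- k - 2\right).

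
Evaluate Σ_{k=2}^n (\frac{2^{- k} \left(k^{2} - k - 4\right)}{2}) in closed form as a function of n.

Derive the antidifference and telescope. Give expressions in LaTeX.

Ratio r(k) = (k**2 + k - 4)/(2*(k**2 - k - 4)).
Normal form (A,B,C) = (1/2, 1, k**2 - k - 4).
f must satisfy (1/2)·f(k+1) − (1)·f(k) = k**2 - k - 4.
From deg A=0, deg B=0, deg C=2: d=2.
Solving with deg f ≤ 2: f(k) = -2*(k - 1)*(k + 2).
So s_k = (B(k−1)f/C)·t_k = (-2*(k - 1)*(k + 2)/(k**2 - k - 4))·t_k = (-k**2 - k + 2)/2**k.
Δs = (k**2 - k - 4)/(2*2**k), as required.
Σ_(k=2)^n t_k = s_(n+1) − s_(2) = (2**(-n - 1)*n*(-n - 3)) − (-1), i.e. 2**(-n - 1)*(2**(n + 1) - n**2 - 3*n).

S(n) = 2^{- n - 1} \left(2^{n + 1} - n^{2} - 3 n\right)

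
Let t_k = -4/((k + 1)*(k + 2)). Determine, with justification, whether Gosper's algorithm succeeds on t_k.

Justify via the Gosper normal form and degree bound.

Compute t_(k+1)/t_k: get (k + 1)/(k + 3).
So A=k + 1 and B=k + 3, with C=1.
Set up (k + 1)·f(k+1) − (k + 2)·f(k) − (1) = 0.
Degrees (1,1,0) ⇒ d ≤ 1.
A polynomial solution: f(k) = k.
R(k) = B(k−1)·f(k)/C(k) = k*(k + 2); s_k = R·t_k = -4*k/(k + 1).
Δs = -4/(k**2 + 3*k + 2), as required.

Yes. s_k = -4*k/(k + 1).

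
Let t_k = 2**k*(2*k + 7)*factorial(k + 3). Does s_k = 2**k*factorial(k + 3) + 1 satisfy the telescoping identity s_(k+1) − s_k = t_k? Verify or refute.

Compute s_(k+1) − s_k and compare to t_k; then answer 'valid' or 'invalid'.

s_(k+1) = 2**(k + 1)*factorial(k + 4) + 1
s_(k+1) − s_k = 2**k*(2*k + 7)*factorial(k + 3)
(s_(k+1) − s_k) − t_k = 0

Valid: the claim telescopes to t_k.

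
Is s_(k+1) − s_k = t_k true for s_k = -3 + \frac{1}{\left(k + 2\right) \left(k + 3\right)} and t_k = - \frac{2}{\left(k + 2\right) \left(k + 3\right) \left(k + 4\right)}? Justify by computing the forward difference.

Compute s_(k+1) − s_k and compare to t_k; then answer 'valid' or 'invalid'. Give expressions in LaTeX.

Valid: the claim telescopes to t_k.

s_(k+1) = -3 + 1/((k + 3)*(k + 4))
s_(k+1) − s_k = -2/(k**3 + 9*k**2 + 26*k + 24)
(s_(k+1) − s_k) − t_k = 0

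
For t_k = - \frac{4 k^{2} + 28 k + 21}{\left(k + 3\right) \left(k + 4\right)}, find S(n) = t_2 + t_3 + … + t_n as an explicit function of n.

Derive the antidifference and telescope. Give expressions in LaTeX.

Ratio r(k) = (k + 3)*(28*k + 4*(k + 1)**2 + 49)/((k + 5)*(4*k**2 + 28*k + 21)).
Gosper form: A/B · C(k+1)/C(k) with A=k + 3, B=k + 5, C=k**2 + 7*k + 21/4.
Set up (k + 3)·f(k+1) − (k + 4)·f(k) − (k**2 + 7*k + 21/4) = 0.
d = 2 from the (1,1,2) case.
Coefficient equations give f(k) = k*(4*k + 3)/4.
Then R = B(k−1)f/C = k*(k + 4)*(4*k + 3)/(4*k**2 + 28*k + 21), so s_k = R(k)·t_k = k*(-4*k - 3)/(k + 3).
s_(k+1) − s_k = (-4*k**2 - 28*k - 21)/(k**2 + 7*k + 12) = t_k.
s_(n+1) = (-4*n**2 - 11*n - 7)/(n + 4) and s_(2) = -22/5, so S(n) = (-20*n**2 - 33*n + 53)/(5*(n + 4)).

S(n) = \frac{- 20 n^{2} - 33 n + 53}{5 \left(n + 4\right)}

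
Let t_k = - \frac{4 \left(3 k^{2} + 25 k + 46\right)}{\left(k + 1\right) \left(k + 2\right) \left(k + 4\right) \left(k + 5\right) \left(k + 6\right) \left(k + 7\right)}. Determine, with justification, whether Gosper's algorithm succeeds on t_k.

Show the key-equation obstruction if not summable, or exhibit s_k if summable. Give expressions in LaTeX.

Yes. s_k = \frac{k \left(- k^{2} - 11 k - 34\right)}{6 \left(k^{3} + 11 k^{2} + 34 k + 24\right)}.

t_(k+1)/t_k = (k + 1)*(k + 4)*(25*k + 3*(k + 1)**2 + 71)/((k + 3)*(k + 8)*(3*k**2 + 25*k + 46)).
Normal form (A,B,C) = (k + 1, k + 8, k**3 + 34*k**2/3 + 121*k/3 + 46).
Need (k + 1)·f(k+1) − (k + 7)·f(k) = k**3 + 34*k**2/3 + 121*k/3 + 46.
deg f ≤ 6 (via 1,1,3).
Coefficient equations give f(k) = k*(k + 2)*(k + 3)*(k + 5)*(k**2 + 11*k + 34)/72.
Get s_k = R·t_k = k*(-k**2 - 11*k - 34)/(6*(k**3 + 11*k**2 + 34*k + 24)) with R(k) = B(k−1)f(k)/C(k) = k*(k + 2)*(k + 5)*(k + 7)*(k**2 + 11*k + 34)/(24*(3*k**2 + 25*k + 46)).
s_(k+1) − s_k = 4*(-3*k**2 - 25*k - 46)/(k**6 + 25*k**5 + 247*k**4 + 1219*k**3 + 3112*k**2 + 3796*k + 1680) = t_k.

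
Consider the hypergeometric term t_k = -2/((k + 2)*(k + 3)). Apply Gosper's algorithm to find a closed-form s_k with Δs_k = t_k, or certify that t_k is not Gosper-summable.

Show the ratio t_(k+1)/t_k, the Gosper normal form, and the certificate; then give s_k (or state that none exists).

t_(k+1)/t_k = (k + 2)/(k + 4).
Normal form (A,B,C) = (k + 2, k + 4, 1).
f must satisfy (k + 2)·f(k+1) − (k + 3)·f(k) = 1.
From deg A=1, deg B=1, deg C=0: d=1.
Solving with deg f ≤ 1: f(k) = k/2.
Then R = B(k−1)f/C = k*(k + 3)/2, so s_k = R(k)·t_k = -k/(k + 2).
Check: Δs_k = -2/(k**2 + 5*k + 6). ✓

s_k = -k/(k + 2)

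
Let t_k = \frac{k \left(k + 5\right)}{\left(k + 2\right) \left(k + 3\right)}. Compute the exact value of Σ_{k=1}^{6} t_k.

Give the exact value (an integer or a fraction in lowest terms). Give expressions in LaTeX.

Σ = 14/3

Step 1: r(k) = (k + 1)*(k + 2)*(k + 6)/(k*(k + 4)*(k + 5)).
Normal form (A,B,C) = (k + 2, k + 4, k**2 + 5*k).
Key eq: (k + 2)·f(k+1) = (k + 3)·f(k) + (k**2 + 5*k).
deg f ≤ 2 (via 1,1,2).
Solving with deg f ≤ 2: f(k) = k*(k - 1).
Then R = B(k−1)f/C = (k - 1)*(k + 3)/(k + 5), so s_k = R(k)·t_k = k*(k - 1)/(k + 2).
Δs = k*(k + 5)/(k**2 + 5*k + 6), as required.
Σ_(k=1)^(6) t_k = s_(7) − s_(1) = 14/3 − (0) = 14/3.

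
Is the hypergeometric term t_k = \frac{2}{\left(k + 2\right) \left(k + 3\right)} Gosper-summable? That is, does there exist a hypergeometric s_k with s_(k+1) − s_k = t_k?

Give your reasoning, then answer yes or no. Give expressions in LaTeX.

Ratio r(k) = (k + 2)/(k + 4).
A = k + 2, B = k + 4, C = 1.
Need (k + 2)·f(k+1) − (k + 3)·f(k) = 1.
d = 1 from the (1,1,0) case.
Solve for f: f(k) = k/2 (degree 1 ≤ 1).
So s_k = (B(k−1)f/C)·t_k = (k*(k + 3)/2)·t_k = k/(k + 2).
Δs = 2/(k**2 + 5*k + 6), as required.

Yes. s_k = \frac{k}{k + 2}.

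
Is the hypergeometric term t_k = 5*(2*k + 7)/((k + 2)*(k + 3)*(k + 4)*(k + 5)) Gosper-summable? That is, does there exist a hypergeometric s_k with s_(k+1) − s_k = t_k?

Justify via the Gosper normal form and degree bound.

Yes. s_k = 5*k*(k + 6)/(8*(k**2 + 6*k + 8)).

Compute t_(k+1)/t_k: get (k + 2)*(2*k + 9)/((k + 6)*(2*k + 7)).
Gosper form: A/B · C(k+1)/C(k) with A=k + 2, B=k + 6, C=k + 7/2.
f must satisfy (k + 2)·f(k+1) − (k + 5)·f(k) = k + 7/2.
Degrees (1,1,1) ⇒ d ≤ 3.
Coefficient equations give f(k) = k*(k + 3)*(k + 6)/16.
R(k) = B(k−1)·f(k)/C(k) = k*(k + 3)*(k + 5)*(k + 6)/(8*(2*k + 7)); s_k = R·t_k = 5*k*(k + 6)/(8*(k**2 + 6*k + 8)).
Verify: 5*(2*k + 7)/(k**4 + 14*k**3 + 71*k**2 + 154*k + 120) matches t_k.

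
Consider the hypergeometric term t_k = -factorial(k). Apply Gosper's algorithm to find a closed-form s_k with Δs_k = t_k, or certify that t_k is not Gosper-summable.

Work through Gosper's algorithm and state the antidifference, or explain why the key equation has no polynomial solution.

none (Gosper's algorithm certifies no s_k)

Ratio r(k) = k + 1.
Gosper form: A/B · C(k+1)/C(k) with A=k + 1, B=1, C=1.
Solve (k + 1)·f(k+1) − (1)·f(k) = 1.
Bound: deg f ≤ -1.
deg f ≤ -1 is impossible — no certificate.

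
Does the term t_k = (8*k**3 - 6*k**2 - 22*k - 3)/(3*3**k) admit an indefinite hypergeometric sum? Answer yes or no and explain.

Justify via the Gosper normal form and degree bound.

Yes. s_k = (-4*k**3 - 3*k**2 + 2*k - 1)/3**k.

r(k) = (8*k**3 + 18*k**2 - 10*k - 23)/(3*(8*k**3 - 6*k**2 - 22*k - 3)) after simplifying.
Normal form (A,B,C) = (1/3, 1, k**3 - 3*k**2/4 - 11*k/4 - 3/8).
Key eq: (1/3)·f(k+1) = (1)·f(k) + (k**3 - 3*k**2/4 - 11*k/4 - 3/8).
d = 3 from the (0,0,3) case.
Solving with deg f ≤ 3: f(k) = -3*(4*k**3 + 3*k**2 - 2*k + 1)/8.
R(k) = B(k−1)·f(k)/C(k) = -3*(4*k**3 + 3*k**2 - 2*k + 1)/(8*k**3 - 6*k**2 - 22*k - 3); s_k = R·t_k = (-4*k**3 - 3*k**2 + 2*k - 1)/3**k.
s_(k+1) − s_k = (8*k**3 - 6*k**2 - 22*k - 3)/(3*3**k) = t_k.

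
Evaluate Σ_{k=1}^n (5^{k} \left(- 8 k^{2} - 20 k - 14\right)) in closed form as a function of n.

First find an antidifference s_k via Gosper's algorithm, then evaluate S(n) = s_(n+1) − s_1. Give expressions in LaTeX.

S(n) = - 10 \cdot 5^{n} n^{2} - 20 \cdot 5^{n} n - 15 \cdot 5^{n} + 15

t_(k+1)/t_k = 5*(4*k**2 + 18*k + 21)/(4*k**2 + 10*k + 7).
So A=5 and B=1, with C=k**2 + 5*k/2 + 7/4.
Solve (5)·f(k+1) − (1)·f(k) = k**2 + 5*k/2 + 7/4.
From deg A=0, deg B=0, deg C=2: d=2.
Match coefficients ⇒ f(k) = (2*k**2 + 1)/8.
R(k) = B(k−1)·f(k)/C(k) = (2*k**2 + 1)/(2*(4*k**2 + 10*k + 7)); s_k = R·t_k = 5**k*(-2*k**2 - 1).
Verify: 2*5**k*(k**2 - 5*(k + 1)**2 - 2) matches t_k.
s_(n+1) = 5**(n + 1)*(-2*n**2 - 4*n - 3) and s_(1) = -15, so S(n) = -10*5**n*n**2 - 20*5**n*n - 15*5**n + 15.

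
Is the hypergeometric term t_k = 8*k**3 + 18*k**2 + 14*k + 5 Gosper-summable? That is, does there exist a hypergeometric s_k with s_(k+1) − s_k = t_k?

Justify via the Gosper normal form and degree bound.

Yes. s_k = 2*k**4 + 2*k**3 + k.

Step 1: r(k) = (8*k**3 + 42*k**2 + 74*k + 45)/(8*k**3 + 18*k**2 + 14*k + 5).
Factor: A=1; B=1; C=k**3 + 9*k**2/4 + 7*k/4 + 5/8.
f must satisfy (1)·f(k+1) − (1)·f(k) = k**3 + 9*k**2/4 + 7*k/4 + 5/8.
Bound: deg f ≤ 4.
Match coefficients ⇒ f(k) = k*(2*k**3 + 2*k**2 + 1)/8.
Get s_k = R·t_k = 2*k**4 + 2*k**3 + k with R(k) = B(k−1)f(k)/C(k) = k*(2*k**3 + 2*k**2 + 1)/((4*k + 5)*(2*k**2 + 2*k + 1)).
s_(k+1) − s_k = 8*k**3 + 18*k**2 + 14*k + 5 = t_k.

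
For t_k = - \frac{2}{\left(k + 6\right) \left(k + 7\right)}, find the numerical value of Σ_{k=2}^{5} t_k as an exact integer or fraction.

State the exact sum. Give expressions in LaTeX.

r(k) = (k + 6)/(k + 8) after simplifying.
A = k + 6, B = k + 8, C = 1.
Solve (k + 6)·f(k+1) − (k + 7)·f(k) = 1.
Degrees (1,1,0) ⇒ d ≤ 1.
Match coefficients ⇒ f(k) = k/6.
R(k) = B(k−1)·f(k)/C(k) = k*(k + 7)/6; s_k = R·t_k = -k/(3*k + 18).
Check: Δs_k = -2/(k**2 + 13*k + 42). ✓
Evaluate s at k=6 and k=2: -1/6 and -1/12; difference -1/12.

Σ = -1/12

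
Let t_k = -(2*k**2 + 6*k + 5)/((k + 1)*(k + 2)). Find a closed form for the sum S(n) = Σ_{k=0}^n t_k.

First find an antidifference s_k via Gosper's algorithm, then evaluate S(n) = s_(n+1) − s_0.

Compute t_(k+1)/t_k: get (k + 1)*(6*k + 2*(k + 1)**2 + 11)/((k + 3)*(2*k**2 + 6*k + 5)).
So A=k + 1 and B=k + 3, with C=k**2 + 3*k + 5/2.
Set up (k + 1)·f(k+1) − (k + 2)·f(k) − (k**2 + 3*k + 5/2) = 0.
Degrees (1,1,2) ⇒ d ≤ 2.
A polynomial solution: f(k) = k*(2*k + 3)/2.
So s_k = (B(k−1)f/C)·t_k = (k*(k + 2)*(2*k + 3)/(2*k**2 + 6*k + 5))·t_k = k*(-2*k - 3)/(k + 1).
Δs = (-2*k**2 - 6*k - 5)/(k**2 + 3*k + 2), as required.
Σ_(k=0)^n t_k = s_(n+1) − s_(0) = ((-2*n**2 - 7*n - 5)/(n + 2)) − (0), i.e. (-2*n**2 - 7*n - 5)/(n + 2).

S(n) = (-2*n**2 - 7*n - 5)/(n + 2)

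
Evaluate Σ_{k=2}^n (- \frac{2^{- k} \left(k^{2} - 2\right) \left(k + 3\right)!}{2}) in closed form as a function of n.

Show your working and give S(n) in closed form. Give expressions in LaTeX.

Compute t_(k+1)/t_k: get (k + 4)*((k + 1)**2 - 2)/(2*(k**2 - 2)).
Factor: A=k/2 + 2; B=1; C=k**2 - 2.
f must satisfy (k/2 + 2)·f(k+1) − (1)·f(k) = k**2 - 2.
Bound: deg f ≤ 1.
Coefficient equations give f(k) = 2*(k - 3).
Then R = B(k−1)f/C = 2*(k - 3)/(k**2 - 2), so s_k = R(k)·t_k = -(k - 3)*factorial(k + 3)/2**k.
s_(k+1) − s_k = -(k**2 - 2)*factorial(k + 3)/(2*2**k) = t_k.
Σ_(k=2)^n t_k = s_(n+1) − s_(2) = (-2**(-n - 1)*(n - 2)*factorial(n + 4)) − (30), i.e. -30 - n*factorial(n + 4)/(2*2**n) + factorial(n + 4)/2**n.

S(n) = -30 - \frac{2^{- n} n \left(n + 4\right)!}{2} + 2^{- n} \left(n + 4\right)!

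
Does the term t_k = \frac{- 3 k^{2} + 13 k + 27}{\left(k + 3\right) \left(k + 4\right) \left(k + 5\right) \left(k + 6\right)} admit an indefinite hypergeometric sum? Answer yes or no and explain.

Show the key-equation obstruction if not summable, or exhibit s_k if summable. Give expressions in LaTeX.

Yes. s_k = \frac{k \left(k^{2} + 102 k + 167\right)}{30 \left(k + 3\right) \left(k + 4\right) \left(k + 5\right)}.

Compute t_(k+1)/t_k: get (k + 3)*(13*k - 3*(k + 1)**2 + 40)/((k + 7)*(-3*k**2 + 13*k + 27)).
Normal form (A,B,C) = (k + 3, k + 7, k**2 - 13*k/3 - 9).
Key eq: (k + 3)·f(k+1) = (k + 6)·f(k) + (k**2 - 13*k/3 - 9).
From deg A=1, deg B=1, deg C=2: d=3.
Solve for f: f(k) = -k*(k**2 + 102*k + 167)/90 (degree 3 ≤ 3).
Then R = B(k−1)f/C = -k*(k + 6)*(k**2 + 102*k + 167)/(30*(3*k**2 - 13*k - 27)), so s_k = R(k)·t_k = k*(k**2 + 102*k + 167)/(30*(k + 3)*(k + 4)*(k + 5)).
Verify: (-3*k**2 + 13*k + 27)/(k**4 + 18*k**3 + 119*k**2 + 342*k + 360) matches t_k.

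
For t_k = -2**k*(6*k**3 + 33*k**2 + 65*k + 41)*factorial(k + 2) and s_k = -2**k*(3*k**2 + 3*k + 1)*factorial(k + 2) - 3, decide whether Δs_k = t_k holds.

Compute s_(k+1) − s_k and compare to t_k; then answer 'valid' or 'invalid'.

valid; difference matches t_k

s_(k+1) = -2**(k + 1)*(3*k + 3*(k + 1)**2 + 4)*factorial(k + 3) - 3
s_(k+1) − s_k = -2**k*(6*k**3 + 33*k**2 + 65*k + 41)*factorial(k + 2)
(s_(k+1) − s_k) − t_k = 0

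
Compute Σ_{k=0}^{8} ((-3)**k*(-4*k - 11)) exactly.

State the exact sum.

Σ = -216515

r(k) = 3*(-4*k - 15)/(4*k + 11) after simplifying.
A = -3, B = 1, C = k + 11/4.
Solve (-3)·f(k+1) − (1)·f(k) = k + 11/4.
d = 1 from the (0,0,1) case.
Coefficient equations give f(k) = -(k + 2)/4.
Then R = B(k−1)f/C = -(k + 2)/(4*k + 11), so s_k = R(k)·t_k = (-3)**k*(k + 2).
s_(k+1) − s_k = (-3)**k*(-4*k - 11) = t_k.
Sum = s_(9) − s_(0); s_(9) = -216513, s_(0) = 2 ⇒ -216515.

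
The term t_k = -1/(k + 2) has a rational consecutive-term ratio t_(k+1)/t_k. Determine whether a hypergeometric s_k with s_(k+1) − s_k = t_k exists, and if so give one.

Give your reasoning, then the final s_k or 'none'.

none — t_k is not Gosper-summable

Compute t_(k+1)/t_k: get (k + 2)/(k + 3).
A = k + 2, B = k + 3, C = 1.
Need (k + 2)·f(k+1) − (k + 2)·f(k) = 1.
d = 0 from the (1,1,0) case.
Write f(k) = c0. Then LHS − RHS = -1, requiring -1 = 0: contradictory. No certificate.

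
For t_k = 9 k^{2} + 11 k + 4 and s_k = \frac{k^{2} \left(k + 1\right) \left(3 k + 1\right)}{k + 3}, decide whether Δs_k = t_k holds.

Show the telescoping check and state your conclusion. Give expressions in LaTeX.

s_(k+1) = (k + 1)**2*(k + 2)*(3*k + 4)/(k + 4)
s_(k+1) − s_k = (9*k**4 + 62*k**3 + 115*k**2 + 86*k + 24)/(k**2 + 7*k + 12)
(s_(k+1) − s_k) − t_k = 2*(-6*k**3 - 37*k**2 - 37*k - 12)/(k**2 + 7*k + 12)

Invalid: residual \frac{2 \left(- 6 k^{3} - 37 k^{2} - 37 k - 12\right)}{k^{2} + 7 k + 12} ≠ 0.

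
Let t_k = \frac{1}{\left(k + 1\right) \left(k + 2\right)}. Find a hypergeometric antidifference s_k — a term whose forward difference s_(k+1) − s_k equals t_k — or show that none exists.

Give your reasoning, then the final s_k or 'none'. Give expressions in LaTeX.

Compute t_(k+1)/t_k: get (k + 1)/(k + 3).
Gosper form: A/B · C(k+1)/C(k) with A=k + 1, B=k + 3, C=1.
Set up (k + 1)·f(k+1) − (k + 2)·f(k) − (1) = 0.
d = 1 from the (1,1,0) case.
Coefficient equations give f(k) = k.
Get s_k = R·t_k = k/(k + 1) with R(k) = B(k−1)f(k)/C(k) = k*(k + 2).
Δs = 1/(k**2 + 3*k + 2), as required.

s_k = \frac{k}{k + 1}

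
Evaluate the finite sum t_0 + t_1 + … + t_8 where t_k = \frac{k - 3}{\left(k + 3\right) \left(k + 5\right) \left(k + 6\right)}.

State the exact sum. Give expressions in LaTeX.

Σ = -17/455

Step 1: r(k) = (k - 2)*(k + 3)*(k + 5)/((k - 3)*(k + 4)*(k + 7)).
Factor: A=k + 3; B=k + 7; C=k**2 + k - 12.
f must satisfy (k + 3)·f(k+1) − (k + 6)·f(k) = k**2 + k - 12.
Bound: deg f ≤ 3.
A polynomial solution: f(k) = k*(k**2 - 48*k - 193)/60.
So s_k = (B(k−1)f/C)·t_k = (k*(k + 6)*(k**2 - 48*k - 193)/(60*(k - 3)*(k + 4)))·t_k = k*(k**2 - 48*k - 193)/(60*(k**3 + 12*k**2 + 47*k + 60)).
Verify: (k - 3)/(k**3 + 14*k**2 + 63*k + 90) matches t_k.
Σ_(k=0)^(8) t_k = s_(9) − s_(0) = -17/455 − (0) = -17/455.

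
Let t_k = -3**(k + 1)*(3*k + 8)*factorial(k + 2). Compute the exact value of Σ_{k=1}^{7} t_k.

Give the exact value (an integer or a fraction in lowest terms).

r(k) = 3*(k + 3)*(3*k + 11)/(3*k + 8) after simplifying.
Take A(k)=3*k + 9, B(k)=1, C(k)=k + 8/3.
Key eq: (3*k + 9)·f(k+1) = (1)·f(k) + (k + 8/3).
Degrees (1,0,1) ⇒ d ≤ 0.
Solving with deg f ≤ 0: f(k) = 1/3.
Certificate R = B(k−1)f/C = 1/(3*k + 8) gives s_k = -3**(k + 1)*factorial(k + 2).
Δs = -3**(k + 1)*(3*k + 8)*factorial(k + 2), as required.
Σ_(k=1)^(7) t_k = s_(8) − s_(1) = -71425670400 − (-54) = -71425670346.

Σ = -71425670346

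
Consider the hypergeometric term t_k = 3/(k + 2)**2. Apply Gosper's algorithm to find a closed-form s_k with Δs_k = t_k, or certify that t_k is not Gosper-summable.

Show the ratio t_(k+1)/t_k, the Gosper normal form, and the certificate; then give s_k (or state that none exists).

none (Gosper's algorithm certifies no s_k)

t_(k+1)/t_k = (k + 2)**2/(k + 3)**2.
Factor: A=k**2 + 4*k + 4; B=k**2 + 6*k + 9; C=1.
Solve (k**2 + 4*k + 4)·f(k+1) − (k**2 + 4*k + 4)·f(k) = 1.
From deg A=2, deg B=2, deg C=0: d=0.
Put f(k) = c0: A·f(k+1) − B(k−1)·f(k) − C = -1; need -1 = 0 — inconsistent ⇒ no f, not summable.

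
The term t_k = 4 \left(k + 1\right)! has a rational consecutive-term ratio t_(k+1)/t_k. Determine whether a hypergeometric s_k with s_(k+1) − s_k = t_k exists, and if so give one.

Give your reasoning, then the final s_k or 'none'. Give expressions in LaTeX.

The ratio is k + 2.
So A=k + 2 and B=1, with C=1.
Solve (k + 2)·f(k+1) − (1)·f(k) = 1.
deg f ≤ -1 (via 1,0,0).
d = -1 < 0 ⇒ no nonzero polynomial f; not summable.

none — t_k is not Gosper-summable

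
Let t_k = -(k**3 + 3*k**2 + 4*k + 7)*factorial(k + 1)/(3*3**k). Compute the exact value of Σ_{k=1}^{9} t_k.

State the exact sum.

t_(k+1)/t_k = (k**4 + 8*k**3 + 25*k**2 + 41*k + 30)/(3*(k**3 + 3*k**2 + 4*k + 7)).
Factor: A=k/3 + 2/3; B=1; C=k**3 + 3*k**2 + 4*k + 7.
Set up (k/3 + 2/3)·f(k+1) − (1)·f(k) − (k**3 + 3*k**2 + 4*k + 7) = 0.
Bound: deg f ≤ 2.
Match coefficients ⇒ f(k) = 3*(k**2 + 2*k - 1).
R(k) = B(k−1)·f(k)/C(k) = 3*(k**2 + 2*k - 1)/(k**3 + 3*k**2 + 4*k + 7); s_k = R·t_k = -(k**2 + 2*k - 1)*factorial(k + 1)/3**k.
Δs = -(k**3 + 3*k**2 + 4*k + 7)*factorial(k + 1)/(3*3**k), as required.
Sum = s_(10) − s_(1); s_(10) = -58643200/729, s_(1) = -4/3 ⇒ -58642228/729.

Σ = -58642228/729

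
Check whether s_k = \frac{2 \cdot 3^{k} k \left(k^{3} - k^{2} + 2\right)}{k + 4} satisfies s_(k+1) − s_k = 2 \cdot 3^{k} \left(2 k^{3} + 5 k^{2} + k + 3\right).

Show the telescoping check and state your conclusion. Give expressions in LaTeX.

Invalid: residual \frac{3^{k + 1} \left(- 4 k^{4} - 24 k^{3} - 46 k^{2} - 10 k - 24\right)}{k^{2} + 9 k + 20} ≠ 0.

s_(k+1) = 6*3**k*(k + 1)*((k + 1)**3 - (k + 1)**2 + 2)/(k + 5)
s_(k+1) − s_k = 3**k*(4*k**5 + 34*k**4 + 100*k**3 + 86*k**2 + 64*k + 48)/(k**2 + 9*k + 20)
(s_(k+1) − s_k) − t_k = 3**(k + 1)*(-4*k**4 - 24*k**3 - 46*k**2 - 10*k - 24)/(k**2 + 9*k + 20)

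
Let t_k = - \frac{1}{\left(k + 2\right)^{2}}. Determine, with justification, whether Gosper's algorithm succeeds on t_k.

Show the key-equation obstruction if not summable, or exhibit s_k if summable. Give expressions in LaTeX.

No — the linear system for f has no solution.

The ratio is (k + 2)**2/(k + 3)**2.
A = k**2 + 4*k + 4, B = k**2 + 6*k + 9, C = 1.
Need (k**2 + 4*k + 4)·f(k+1) − (k**2 + 4*k + 4)·f(k) = 1.
deg f ≤ 0 (via 2,2,0).
Put f(k) = c0: A·f(k+1) − B(k−1)·f(k) − C = -1; need -1 = 0 — inconsistent ⇒ no f, not summable.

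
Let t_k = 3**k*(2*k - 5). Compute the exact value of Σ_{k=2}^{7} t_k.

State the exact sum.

Σ = 26262

Step 1: r(k) = 3*(2*k - 3)/(2*k - 5).
Gosper form: A/B · C(k+1)/C(k) with A=3, B=1, C=k - 5/2.
Solve (3)·f(k+1) − (1)·f(k) = k - 5/2.
deg f ≤ 1 (via 0,0,1).
A polynomial solution: f(k) = (k - 4)/2.
R(k) = B(k−1)·f(k)/C(k) = (k - 4)/(2*k - 5); s_k = R·t_k = 3**k*(k - 4).
Verify: 3**k*(2*k - 5) matches t_k.
Σ_(k=2)^(7) t_k = s_(8) − s_(2) = 26244 − (-18) = 26262.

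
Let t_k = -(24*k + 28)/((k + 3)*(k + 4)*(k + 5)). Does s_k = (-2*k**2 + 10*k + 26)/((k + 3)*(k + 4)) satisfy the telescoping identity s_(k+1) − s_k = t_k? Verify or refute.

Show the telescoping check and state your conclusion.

Valid: the claim telescopes to t_k.

s_(k+1) = 2*(5*k - (k + 1)**2 + 18)/((k + 4)*(k + 5))
s_(k+1) − s_k = 4*(-6*k - 7)/(k**3 + 12*k**2 + 47*k + 60)
(s_(k+1) − s_k) − t_k = 0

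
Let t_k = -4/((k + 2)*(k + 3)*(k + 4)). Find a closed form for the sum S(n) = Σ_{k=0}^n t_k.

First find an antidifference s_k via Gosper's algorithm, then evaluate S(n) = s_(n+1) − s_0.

r(k) = (k + 2)/(k + 5) after simplifying.
A = k + 2, B = k + 5, C = 1.
Solve (k + 2)·f(k+1) − (k + 4)·f(k) = 1.
Bound: deg f ≤ 2.
Solve for f: f(k) = k*(k + 5)/12 (degree 2 ≤ 2).
Certificate R = B(k−1)f/C = k*(k + 4)*(k + 5)/12 gives s_k = k*(-k - 5)/(3*(k + 2)*(k + 3)).
Δs = -4/(k**3 + 9*k**2 + 26*k + 24), as required.
Σ_(k=0)^n t_k = s_(n+1) − s_(0) = ((-n**2 - 7*n - 6)/(3*(n**2 + 7*n + 12))) − (0), i.e. (-n**2 - 7*n - 6)/(3*(n**2 + 7*n + 12)).

S(n) = (-n**2 - 7*n - 6)/(3*(n**2 + 7*n + 12))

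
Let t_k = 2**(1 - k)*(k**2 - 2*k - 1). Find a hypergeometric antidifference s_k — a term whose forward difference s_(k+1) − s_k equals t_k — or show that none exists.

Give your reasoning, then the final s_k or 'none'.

Compute t_(k+1)/t_k: get (k**2 - 2)/(2*(k**2 - 2*k - 1)).
A = 1/2, B = 1, C = k**2 - 2*k - 1.
Solve (1/2)·f(k+1) − (1)·f(k) = k**2 - 2*k - 1.
d = 2 from the (0,0,2) case.
Solving with deg f ≤ 2: f(k) = -2*k**2.
R(k) = B(k−1)·f(k)/C(k) = -2*k**2/(k**2 - 2*k - 1); s_k = R·t_k = -2**(2 - k)*k**2.
Check: Δs_k = 2**(1 - k)*(k**2 - 2*k - 1). ✓

s_k = -2**(2 - k)*k**2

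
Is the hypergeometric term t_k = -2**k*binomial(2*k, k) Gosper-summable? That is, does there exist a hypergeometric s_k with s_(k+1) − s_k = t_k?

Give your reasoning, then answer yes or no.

No; the degree bound rules out any f.

The ratio is 4*(2*k + 1)/(k + 1).
So A=8*k + 4 and B=k + 1, with C=1.
Need (8*k + 4)·f(k+1) − (k)·f(k) = 1.
From deg A=1, deg B=1, deg C=0: d=-1.
d = -1 < 0 ⇒ no nonzero polynomial f; not summable.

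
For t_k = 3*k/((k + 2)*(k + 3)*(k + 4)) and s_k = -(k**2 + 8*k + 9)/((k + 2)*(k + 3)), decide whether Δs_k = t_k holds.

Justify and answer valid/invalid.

s_(k+1) = (-8*k - (k + 1)**2 - 17)/((k + 3)*(k + 4))
s_(k+1) − s_k = 3*k/(k**3 + 9*k**2 + 26*k + 24)
(s_(k+1) − s_k) − t_k = 0

valid (s_(k+1) − s_k reduces to t_k)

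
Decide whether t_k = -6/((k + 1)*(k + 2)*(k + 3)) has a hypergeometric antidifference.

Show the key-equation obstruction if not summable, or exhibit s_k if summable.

Yes. s_k = 3*k*(-k - 3)/(2*(k + 1)*(k + 2)).

The ratio is (k + 1)/(k + 4).
Factor: A=k + 1; B=k + 4; C=1.
Key eq: (k + 1)·f(k+1) = (k + 3)·f(k) + (1).
deg f ≤ 2 (via 1,1,0).
Solve for f: f(k) = k*(k + 3)/4 (degree 2 ≤ 2).
So s_k = (B(k−1)f/C)·t_k = (k*(k + 3)**2/4)·t_k = 3*k*(-k - 3)/(2*(k + 1)*(k + 2)).
Δs = -6/(k**3 + 6*k**2 + 11*k + 6), as required.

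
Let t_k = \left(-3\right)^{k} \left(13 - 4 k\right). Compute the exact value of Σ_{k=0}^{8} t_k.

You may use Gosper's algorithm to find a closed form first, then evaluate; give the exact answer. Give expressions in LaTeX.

Ratio r(k) = 3*(9 - 4*k)/(4*k - 13).
Take A(k)=-3, B(k)=1, C(k)=k - 13/4.
Solve (-3)·f(k+1) − (1)·f(k) = k - 13/4.
deg f ≤ 1 (via 0,0,1).
Solve for f: f(k) = -(k - 4)/4 (degree 1 ≤ 1).
So s_k = (B(k−1)f/C)·t_k = (-(k - 4)/(4*k - 13))·t_k = (-3)**k*(k - 4).
s_(k+1) − s_k = (-3)**k*(13 - 4*k) = t_k.
Sum = s_(9) − s_(0); s_(9) = -98415, s_(0) = -4 ⇒ -98411.

Σ = -98411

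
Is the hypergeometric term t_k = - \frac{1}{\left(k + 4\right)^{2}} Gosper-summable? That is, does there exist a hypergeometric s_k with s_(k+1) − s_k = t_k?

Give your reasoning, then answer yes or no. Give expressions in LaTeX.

Step 1: r(k) = (k + 4)**2/(k + 5)**2.
Factor: A=k**2 + 8*k + 16; B=k**2 + 10*k + 25; C=1.
f must satisfy (k**2 + 8*k + 16)·f(k+1) − (k**2 + 8*k + 16)·f(k) = 1.
Degrees (2,2,0) ⇒ d ≤ 0.
Put f(k) = c0: A·f(k+1) − B(k−1)·f(k) − C = -1; need -1 = 0 — inconsistent ⇒ no f, not summable.

No — t_k has no hypergeometric antidifference.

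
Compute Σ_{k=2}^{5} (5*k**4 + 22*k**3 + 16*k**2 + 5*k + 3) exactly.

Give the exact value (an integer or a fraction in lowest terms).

Σ = 10764

Ratio r(k) = (5*k**4 + 42*k**3 + 112*k**2 + 123*k + 51)/(5*k**4 + 22*k**3 + 16*k**2 + 5*k + 3).
Take A(k)=1, B(k)=1, C(k)=k**4 + 22*k**3/5 + 16*k**2/5 + k + 3/5.
f must satisfy (1)·f(k+1) − (1)·f(k) = k**4 + 22*k**3/5 + 16*k**2/5 + k + 3/5.
deg f ≤ 5 (via 0,0,4).
Solving with deg f ≤ 5: f(k) = k*(k**4 + 3*k**3 - 4*k**2 + 3)/5.
R(k) = B(k−1)·f(k)/C(k) = k*(k**4 + 3*k**3 - 4*k**2 + 3)/(5*k**4 + 22*k**3 + 16*k**2 + 5*k + 3); s_k = R·t_k = k*(k**4 + 3*k**3 - 4*k**2 + 3).
Δs = 5*k**4 + 22*k**3 + 16*k**2 + 5*k + 3, as required.
Σ_(k=2)^(5) t_k = s_(6) − s_(2) = 10818 − (54) = 10764.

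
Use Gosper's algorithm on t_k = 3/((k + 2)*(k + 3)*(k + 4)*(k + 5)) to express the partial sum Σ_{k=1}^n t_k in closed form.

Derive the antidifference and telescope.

S(n) = n*(n**2 + 12*n + 47)/(60*(n**3 + 12*n**2 + 47*n + 60))

Step 1: r(k) = (k + 2)/(k + 6).
Gosper form: A/B · C(k+1)/C(k) with A=k + 2, B=k + 6, C=1.
f must satisfy (k + 2)·f(k+1) − (k + 5)·f(k) = 1.
Degrees (1,1,0) ⇒ d ≤ 3.
A polynomial solution: f(k) = k*(k**2 + 9*k + 26)/72.
R(k) = B(k−1)·f(k)/C(k) = k*(k + 5)*(k**2 + 9*k + 26)/72; s_k = R·t_k = k*(k**2 + 9*k + 26)/(24*(k + 2)*(k + 3)*(k + 4)).
Verify: 3/(k**4 + 14*k**3 + 71*k**2 + 154*k + 120) matches t_k.
Telescope: S(n) = s_(n+1) − s_(1) = (n**3 + 12*n**2 + 47*n + 36)/(24*(n**3 + 12*n**2 + 47*n + 60)) − (1/40) = n*(n**2 + 12*n + 47)/(60*(n**3 + 12*n**2 + 47*n + 60)).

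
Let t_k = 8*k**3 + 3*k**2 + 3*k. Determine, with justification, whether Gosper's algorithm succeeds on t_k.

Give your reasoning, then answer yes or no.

Compute t_(k+1)/t_k: get (8*k**3 + 27*k**2 + 33*k + 14)/(k*(8*k**2 + 3*k + 3)).
Factor: A=1; B=1; C=k**3 + 3*k**2/8 + 3*k/8.
Set up (1)·f(k+1) − (1)·f(k) − (k**3 + 3*k**2/8 + 3*k/8) = 0.
From deg A=0, deg B=0, deg C=3: d=4.
Solving with deg f ≤ 4: f(k) = k*(k - 1)*(2*k**2 - k + 1)/8.
R(k) = B(k−1)·f(k)/C(k) = (k - 1)*(2*k**2 - k + 1)/(8*k**2 + 3*k + 3); s_k = R·t_k = k*(2*k**3 - 3*k**2 + 2*k - 1).
Δs = k*(8*k**2 + 3*k + 3), as required.

Yes. s_k = k*(2*k**3 - 3*k**2 + 2*k - 1).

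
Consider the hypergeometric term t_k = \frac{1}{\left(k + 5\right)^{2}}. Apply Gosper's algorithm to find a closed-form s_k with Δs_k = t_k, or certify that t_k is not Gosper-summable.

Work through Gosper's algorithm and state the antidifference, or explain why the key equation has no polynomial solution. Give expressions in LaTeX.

none (Gosper's algorithm certifies no s_k)

r(k) = (k + 5)**2/(k + 6)**2 after simplifying.
A = k**2 + 10*k + 25, B = k**2 + 12*k + 36, C = 1.
Solve (k**2 + 10*k + 25)·f(k+1) − (k**2 + 10*k + 25)·f(k) = 1.
d = 0 from the (2,2,0) case.
Generic f = c0 gives residual -1; -1 = 0 cannot hold, so t_k is not Gosper-summable.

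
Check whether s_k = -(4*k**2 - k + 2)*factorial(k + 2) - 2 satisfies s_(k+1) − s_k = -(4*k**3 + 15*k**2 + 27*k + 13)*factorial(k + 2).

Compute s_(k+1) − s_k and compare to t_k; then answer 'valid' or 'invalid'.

s_(k+1) = -(-k + 4*(k + 1)**2 + 1)*factorial(k + 3) - 2
s_(k+1) − s_k = -(4*k**3 + 15*k**2 + 27*k + 13)*factorial(k + 2)
(s_(k+1) − s_k) − t_k = 0

Valid — Δs_k = t_k.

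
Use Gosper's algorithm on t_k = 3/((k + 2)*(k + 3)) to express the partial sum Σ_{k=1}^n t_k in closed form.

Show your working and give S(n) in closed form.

S(n) = n/(n + 3)

r(k) = (k + 2)/(k + 4) after simplifying.
A = k + 2, B = k + 4, C = 1.
f must satisfy (k + 2)·f(k+1) − (k + 3)·f(k) = 1.
deg f ≤ 1 (via 1,1,0).
A polynomial solution: f(k) = k/2.
Get s_k = R·t_k = 3*k/(2*(k + 2)) with R(k) = B(k−1)f(k)/C(k) = k*(k + 3)/2.
s_(k+1) − s_k = 3/(k**2 + 5*k + 6) = t_k.
s_(n+1) = 3*(n + 1)/(2*(n + 3)) and s_(1) = 1/2, so S(n) = n/(n + 3).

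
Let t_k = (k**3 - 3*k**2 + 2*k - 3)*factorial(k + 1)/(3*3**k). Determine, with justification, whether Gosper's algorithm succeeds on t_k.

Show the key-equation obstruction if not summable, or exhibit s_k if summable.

Compute t_(k+1)/t_k: get (k**4 + 2*k**3 - k**2 - 5*k - 6)/(3*(k**3 - 3*k**2 + 2*k - 3)).
A = k/3 + 2/3, B = 1, C = k**3 - 3*k**2 + 2*k - 3.
f must satisfy (k/3 + 2/3)·f(k+1) − (1)·f(k) = k**3 - 3*k**2 + 2*k - 3.
Bound: deg f ≤ 2.
Solve for f: f(k) = 3*(k**2 - 4*k - 3) (degree 2 ≤ 2).
Then R = B(k−1)f/C = 3*(k**2 - 4*k - 3)/(k**3 - 3*k**2 + 2*k - 3), so s_k = R(k)·t_k = (k**2 - 4*k - 3)*factorial(k + 1)/3**k.
Δs = (k**3 - 3*k**2 + 2*k - 3)*factorial(k + 1)/(3*3**k), as required.

Yes. s_k = (k**2 - 4*k - 3)*factorial(k + 1)/3**k.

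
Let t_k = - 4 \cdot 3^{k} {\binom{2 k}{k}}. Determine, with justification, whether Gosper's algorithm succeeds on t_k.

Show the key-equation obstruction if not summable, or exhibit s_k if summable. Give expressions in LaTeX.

No. Not Gosper-summable.

r(k) = 6*(2*k + 1)/(k + 1) after simplifying.
So A=12*k + 6 and B=k + 1, with C=1.
Solve (12*k + 6)·f(k+1) − (k)·f(k) = 1.
deg f ≤ -1 (via 1,1,0).
deg f ≤ -1 is impossible — no certificate.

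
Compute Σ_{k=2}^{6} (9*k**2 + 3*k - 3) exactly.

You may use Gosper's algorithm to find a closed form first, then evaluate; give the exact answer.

t_(k+1)/t_k = (k + 3*(k + 1)**2)/(3*k**2 + k - 1).
Normal form (A,B,C) = (1, 1, k**2 + k/3 - 1/3).
f must satisfy (1)·f(k+1) − (1)·f(k) = k**2 + k/3 - 1/3.
Degrees (0,0,2) ⇒ d ≤ 3.
Solving with deg f ≤ 3: f(k) = k*(k**2 - k - 1)/3.
Certificate R = B(k−1)f/C = k*(k**2 - k - 1)/(3*k**2 + k - 1) gives s_k = 3*k*(k**2 - k - 1).
Check: Δs_k = 9*k**2 + 3*k - 3. ✓
Evaluate s at k=7 and k=2: 861 and 6; difference 855.

Σ = 855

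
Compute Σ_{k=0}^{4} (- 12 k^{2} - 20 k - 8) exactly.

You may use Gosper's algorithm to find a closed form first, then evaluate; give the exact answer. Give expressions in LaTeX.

Σ = -600

t_(k+1)/t_k = (3*k**2 + 11*k + 10)/(3*k**2 + 5*k + 2).
A = 1, B = 1, C = k**2 + 5*k/3 + 2/3.
Set up (1)·f(k+1) − (1)·f(k) − (k**2 + 5*k/3 + 2/3) = 0.
d = 3 from the (0,0,2) case.
Solving with deg f ≤ 3: f(k) = k**2*(k + 1)/3.
Certificate R = B(k−1)f/C = k**2/(3*k + 2) gives s_k = 4*k**2*(-k - 1).
Δs = -12*k**2 - 20*k - 8, as required.
Telescoping: Σ = s_(5) − s_(0) = -600 − (0) = -600.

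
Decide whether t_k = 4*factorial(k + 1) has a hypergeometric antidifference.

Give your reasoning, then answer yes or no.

No — negative degree bound, so no certificate f.

Compute t_(k+1)/t_k: get k + 2.
So A=k + 2 and B=1, with C=1.
Need (k + 2)·f(k+1) − (1)·f(k) = 1.
d = -1 from the (1,0,0) case.
d = -1 < 0 ⇒ no nonzero polynomial f; not summable.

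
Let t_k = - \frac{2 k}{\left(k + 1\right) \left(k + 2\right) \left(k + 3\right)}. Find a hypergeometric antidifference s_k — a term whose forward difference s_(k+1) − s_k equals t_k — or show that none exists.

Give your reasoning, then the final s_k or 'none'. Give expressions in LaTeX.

s_k = \frac{k \left(1 - k\right)}{2 \left(k + 1\right) \left(k + 2\right)}

The ratio is (k + 1)**2/(k*(k + 4)).
So A=k + 1 and B=k + 4, with C=k.
f must satisfy (k + 1)·f(k+1) − (k + 3)·f(k) = k.
From deg A=1, deg B=1, deg C=1: d=2.
Solve for f: f(k) = k*(k - 1)/4 (degree 2 ≤ 2).
So s_k = (B(k−1)f/C)·t_k = ((k - 1)*(k + 3)/4)·t_k = k*(1 - k)/(2*(k + 1)*(k + 2)).
Verify: -2*k/(k**3 + 6*k**2 + 11*k + 6) matches t_k.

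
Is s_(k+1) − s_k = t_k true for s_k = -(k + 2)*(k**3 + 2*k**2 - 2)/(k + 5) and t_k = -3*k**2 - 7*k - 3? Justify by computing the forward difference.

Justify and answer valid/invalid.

s_(k+1) = -(k + 3)*((k + 1)**3 + 2*(k + 1)**2 - 2)/(k + 6)
s_(k+1) − s_k = (-3*k**4 - 34*k**3 - 110*k**2 - 129*k - 39)/(k**2 + 11*k + 30)
(s_(k+1) − s_k) − t_k = 3*(2*k**3 + 20*k**2 + 38*k + 17)/(k**2 + 11*k + 30)

Invalid: residual 3*(2*k**3 + 20*k**2 + 38*k + 17)/(k**2 + 11*k + 30) ≠ 0.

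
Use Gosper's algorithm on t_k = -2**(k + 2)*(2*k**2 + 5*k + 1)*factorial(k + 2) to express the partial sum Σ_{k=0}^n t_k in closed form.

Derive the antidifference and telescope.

S(n) = -8*2**n*n*factorial(n + 3) - 8

Step 1: r(k) = 2*(2*k**3 + 15*k**2 + 35*k + 24)/(2*k**2 + 5*k + 1).
Factor: A=2*k + 6; B=1; C=k**2 + 5*k/2 + 1/2.
Key eq: (2*k + 6)·f(k+1) = (1)·f(k) + (k**2 + 5*k/2 + 1/2).
deg f ≤ 1 (via 1,0,2).
Solve for f: f(k) = (k - 1)/2 (degree 1 ≤ 1).
R(k) = B(k−1)·f(k)/C(k) = (k - 1)/(2*k**2 + 5*k + 1); s_k = R·t_k = -2**(k + 2)*(k - 1)*factorial(k + 2).
s_(k+1) − s_k = -2**(k + 2)*(2*k**2 + 5*k + 1)*factorial(k + 2) = t_k.
s_(n+1) = -2**(n + 3)*n*factorial(n + 3) and s_(0) = 8, so S(n) = -8*2**n*n*factorial(n + 3) - 8.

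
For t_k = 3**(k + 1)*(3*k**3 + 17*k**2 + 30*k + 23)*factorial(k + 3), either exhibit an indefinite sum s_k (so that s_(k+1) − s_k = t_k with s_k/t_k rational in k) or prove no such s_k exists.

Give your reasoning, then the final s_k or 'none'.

r(k) = 3*(3*k**4 + 38*k**3 + 177*k**2 + 365*k + 292)/(3*k**3 + 17*k**2 + 30*k + 23) after simplifying.
Normal form (A,B,C) = (3*k + 12, 1, k**3 + 17*k**2/3 + 10*k + 23/3).
Need (3*k + 12)·f(k+1) − (1)·f(k) = k**3 + 17*k**2/3 + 10*k + 23/3.
deg f ≤ 2 (via 1,0,3).
Match coefficients ⇒ f(k) = (k**2 + 1)/3.
So s_k = (B(k−1)f/C)·t_k = ((k**2 + 1)/(3*k**3 + 17*k**2 + 30*k + 23))·t_k = 3**(k + 1)*(k**2 + 1)*factorial(k + 3).
Δs = 3**(k + 1)*(3*k**3 + 17*k**2 + 30*k + 23)*factorial(k + 3), as required.

s_k = 3**(k + 1)*(k**2 + 1)*factorial(k + 3)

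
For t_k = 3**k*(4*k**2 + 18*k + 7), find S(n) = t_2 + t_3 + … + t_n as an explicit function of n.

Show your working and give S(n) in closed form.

S(n) = 6*3**n*n**2 + 21*3**n*n + 3*3**n - 90

The ratio is 3*(4*k**2 + 26*k + 29)/(4*k**2 + 18*k + 7).
So A=3 and B=1, with C=k**2 + 9*k/2 + 7/4.
Key eq: (3)·f(k+1) = (1)·f(k) + (k**2 + 9*k/2 + 7/4).
Degrees (0,0,2) ⇒ d ≤ 2.
Coefficient equations give f(k) = (2*k**2 + 3*k - 4)/4.
Get s_k = R·t_k = 3**k*(2*k**2 + 3*k - 4) with R(k) = B(k−1)f(k)/C(k) = (2*k**2 + 3*k - 4)/(4*k**2 + 18*k + 7).
s_(k+1) − s_k = 3**k*(4*k**2 + 18*k + 7) = t_k.
Σ_(k=2)^n t_k = s_(n+1) − s_(2) = (3**(n + 1)*(2*n**2 + 7*n + 1)) − (90), i.e. 6*3**n*n**2 + 21*3**n*n + 3*3**n - 90.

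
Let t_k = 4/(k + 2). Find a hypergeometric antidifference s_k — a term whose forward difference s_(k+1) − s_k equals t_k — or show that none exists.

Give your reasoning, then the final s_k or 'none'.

r(k) = (k + 2)/(k + 3) after simplifying.
Gosper form: A/B · C(k+1)/C(k) with A=k + 2, B=k + 3, C=1.
Key eq: (k + 2)·f(k+1) = (k + 2)·f(k) + (1).
d = 0 from the (1,1,0) case.
f = c0 ⇒ A·f(k+1) − B(k−1)·f(k) − C = -1. The system {-1 = 0} is inconsistent; no antidifference.

no hypergeometric antidifference exists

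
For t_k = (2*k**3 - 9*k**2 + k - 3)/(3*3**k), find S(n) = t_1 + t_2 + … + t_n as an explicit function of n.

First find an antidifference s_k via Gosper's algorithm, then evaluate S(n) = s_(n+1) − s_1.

S(n) = (-6*3**n - n**3 + 4*n + 6)/(3*3**n)

r(k) = (2*k**3 - 3*k**2 - 11*k - 9)/(3*(2*k**3 - 9*k**2 + k - 3)) after simplifying.
Take A(k)=1/3, B(k)=1, C(k)=k**3 - 9*k**2/2 + k/2 - 3/2.
Key eq: (1/3)·f(k+1) = (1)·f(k) + (k**3 - 9*k**2/2 + k/2 - 3/2).
Degrees (0,0,3) ⇒ d ≤ 3.
A polynomial solution: f(k) = -3*(k**3 - 3*k**2 - k - 3)/2.
Then R = B(k−1)f/C = -3*(k**3 - 3*k**2 - k - 3)/(2*k**3 - 9*k**2 + k - 3), so s_k = R(k)·t_k = (-k**3 + 3*k**2 + k + 3)/3**k.
Δs = (2*k**3 - 9*k**2 + k - 3)/(3*3**k), as required.
Evaluate: s_(n+1) = 3**(-n - 1)*(-n**3 + 4*n + 6); subtract s_(1) = 2 ⇒ S(n) = (-6*3**n - n**3 + 4*n + 6)/(3*3**n).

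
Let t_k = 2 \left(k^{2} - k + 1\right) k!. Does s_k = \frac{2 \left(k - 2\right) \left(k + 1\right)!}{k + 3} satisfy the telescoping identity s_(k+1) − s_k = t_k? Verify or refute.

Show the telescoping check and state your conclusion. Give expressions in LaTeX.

s_(k+1) = 2*(k - 1)*factorial(k + 2)/(k + 4)
s_(k+1) − s_k = 2*(k**3 + 3*k**2 - k + 2)*factorial(k + 1)/((k + 3)*(k + 4))
(s_(k+1) − s_k) − t_k = -4*(k**3 + 2*k**2 - 3*k + 5)*factorial(k)/((k + 3)*(k + 4))

Invalid: residual - \frac{4 \left(k^{3} + 2 k^{2} - 3 k + 5\right) k!}{\left(k + 3\right) \left(k + 4\right)} ≠ 0.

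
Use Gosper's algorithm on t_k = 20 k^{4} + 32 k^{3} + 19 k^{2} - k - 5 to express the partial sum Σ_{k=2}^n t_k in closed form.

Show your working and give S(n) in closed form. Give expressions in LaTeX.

Ratio r(k) = (20*k**4 + 112*k**3 + 235*k**2 + 213*k + 65)/(20*k**4 + 32*k**3 + 19*k**2 - k - 5).
Factor: A=1; B=1; C=k**4 + 8*k**3/5 + 19*k**2/20 - k/20 - 1/4.
f must satisfy (1)·f(k+1) − (1)·f(k) = k**4 + 8*k**3/5 + 19*k**2/20 - k/20 - 1/4.
Degrees (0,0,4) ⇒ d ≤ 5.
Solve for f: f(k) = k*(4*k**4 - 2*k**3 - 3*k**2 - 2*k - 2)/20 (degree 5 ≤ 5).
Then R = B(k−1)f/C = k*(4*k**4 - 2*k**3 - 3*k**2 - 2*k - 2)/(20*k**4 + 32*k**3 + 19*k**2 - k - 5), so s_k = R(k)·t_k = k*(4*k**4 - 2*k**3 - 3*k**2 - 2*k - 2).
Δs = 20*k**4 + 32*k**3 + 19*k**2 - k - 5, as required.
Evaluate: s_(n+1) = 4*n**5 + 18*n**4 + 29*n**3 + 17*n**2 - 3*n - 5; subtract s_(2) = 60 ⇒ S(n) = 4*n**5 + 18*n**4 + 29*n**3 + 17*n**2 - 3*n - 65.

S(n) = 4 n^{5} + 18 n^{4} + 29 n^{3} + 17 n^{2} - 3 n - 65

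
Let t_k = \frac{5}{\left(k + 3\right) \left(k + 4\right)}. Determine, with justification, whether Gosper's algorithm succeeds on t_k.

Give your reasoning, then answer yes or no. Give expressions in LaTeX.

Yes. s_k = \frac{5 k}{3 \left(k + 3\right)}.

Step 1: r(k) = (k + 3)/(k + 5).
Take A(k)=k + 3, B(k)=k + 5, C(k)=1.
Solve (k + 3)·f(k+1) − (k + 4)·f(k) = 1.
d = 1 from the (1,1,0) case.
A polynomial solution: f(k) = k/3.
Then R = B(k−1)f/C = k*(k + 4)/3, so s_k = R(k)·t_k = 5*k/(3*(k + 3)).
Verify: 5/(k**2 + 7*k + 12) matches t_k.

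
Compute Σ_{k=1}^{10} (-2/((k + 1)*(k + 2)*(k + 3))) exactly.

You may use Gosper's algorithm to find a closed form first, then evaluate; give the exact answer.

t_(k+1)/t_k = (k + 1)/(k + 4).
Take A(k)=k + 1, B(k)=k + 4, C(k)=1.
f must satisfy (k + 1)·f(k+1) − (k + 3)·f(k) = 1.
deg f ≤ 2 (via 1,1,0).
Solving with deg f ≤ 2: f(k) = k*(k + 3)/4.
Certificate R = B(k−1)f/C = k*(k + 3)**2/4 gives s_k = k*(-k - 3)/(2*(k + 1)*(k + 2)).
s_(k+1) − s_k = -2/(k**3 + 6*k**2 + 11*k + 6) = t_k.
Evaluate s at k=11 and k=1: -77/156 and -1/3; difference -25/156.

Σ = -25/156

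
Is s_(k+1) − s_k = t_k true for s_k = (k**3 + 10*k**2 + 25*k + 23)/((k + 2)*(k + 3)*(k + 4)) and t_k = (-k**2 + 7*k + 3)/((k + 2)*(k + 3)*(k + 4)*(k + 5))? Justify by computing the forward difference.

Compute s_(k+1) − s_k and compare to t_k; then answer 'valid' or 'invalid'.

s_(k+1) = (25*k + (k + 1)**3 + 10*(k + 1)**2 + 48)/((k + 3)*(k + 4)*(k + 5))
s_(k+1) − s_k = (-k**2 + 7*k + 3)/(k**4 + 14*k**3 + 71*k**2 + 154*k + 120)
(s_(k+1) − s_k) − t_k = 0

Valid: the claim telescopes to t_k.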